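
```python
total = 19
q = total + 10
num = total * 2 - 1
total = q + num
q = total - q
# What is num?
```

Trace:
`total = 19` → total = 19
`q = total + 10` → q = 29
`num = total * 2 - 1` → num = 37
`total = q + num` → total = 66
`q = total - q` → q = 37
So num = 37

Answer: 37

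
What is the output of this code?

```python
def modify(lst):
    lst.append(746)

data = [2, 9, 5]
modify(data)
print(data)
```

Key concept: function modifies passed list.
Step by step:
`data = [2, 9, 5]` → data = [2, 9, 5]
`modify(data)` → data = [2, 9, 5, 746]
`print(data)` → prints [2, 9, 5, 746]

Answer: [2, 9, 5, 746]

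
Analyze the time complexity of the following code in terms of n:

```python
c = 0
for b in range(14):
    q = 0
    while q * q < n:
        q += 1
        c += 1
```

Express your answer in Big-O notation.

Each loop level contributes: 1 × √n. Multiplying the contributions gives O(√n).

Answer: O(√n)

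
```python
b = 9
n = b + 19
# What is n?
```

Trace:
`b = 9` → b = 9
`n = b + 19` → n = 28
So n = 28

Answer: 28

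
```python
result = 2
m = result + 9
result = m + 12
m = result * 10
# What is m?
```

Trace:
`result = 2` → result = 2
`m = result + 9` → m = 11
`result = m + 12` → result = 23
`m = result * 10` → m = 230
So m = 230

Answer: 230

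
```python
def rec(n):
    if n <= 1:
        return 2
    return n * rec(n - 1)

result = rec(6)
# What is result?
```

rec(6) = 6 * 5 * 4 * 3 * 2 * 2 = 1440

Answer: 1440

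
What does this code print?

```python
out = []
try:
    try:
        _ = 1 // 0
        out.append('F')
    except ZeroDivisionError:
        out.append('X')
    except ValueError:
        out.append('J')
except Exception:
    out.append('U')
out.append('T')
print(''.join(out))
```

Execution trace: 'X' (inner except ZeroDivisionError) → 'T' (after the try/except). Output: XT

Answer: XT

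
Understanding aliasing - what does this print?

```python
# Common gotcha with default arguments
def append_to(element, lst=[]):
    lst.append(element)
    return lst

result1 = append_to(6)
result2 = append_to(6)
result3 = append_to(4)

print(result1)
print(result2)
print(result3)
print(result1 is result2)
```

Key concept: mutable default argument gotcha.
Step by step:
`result1 = append_to(6)` → result1 = [6]
`result2 = append_to(6)` → result1 = [6, 6] (same object as result2); result2 = [6, 6] (same object as result1)
`result3 = append_to(4)` → result1 = [6, 6, 4] (same object as result2, result3); result2 = [6, 6, 4] (same object as result1, result3); result3 = [6, 6, 4] (same object as result1, result2)
`print(result1)` → prints [6, 6, 4]
`print(result2)` → prints [6, 6, 4]
`print(result3)` → prints [6, 6, 4]
`print(result1 is result2)` → prints True

Answer:
[6, 6, 4]
[6, 6, 4]
[6, 6, 4]
True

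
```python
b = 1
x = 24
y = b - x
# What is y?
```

Trace:
`b = 1` → b = 1
`x = 24` → x = 24
`y = b - x` → y = -23
So y = -23

Answer: -23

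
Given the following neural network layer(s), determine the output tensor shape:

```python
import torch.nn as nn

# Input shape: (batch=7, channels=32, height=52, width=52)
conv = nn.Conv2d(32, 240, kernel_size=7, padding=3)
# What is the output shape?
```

Input: (7, 32, 52, 52) -> Output: (7, 240, 52, 52)

Answer: (7, 240, 52, 52)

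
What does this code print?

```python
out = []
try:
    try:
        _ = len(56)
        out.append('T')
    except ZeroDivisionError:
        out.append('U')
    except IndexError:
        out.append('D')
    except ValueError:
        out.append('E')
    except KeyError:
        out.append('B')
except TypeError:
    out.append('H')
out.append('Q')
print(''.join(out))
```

Execution trace: 'H' (outer except TypeError) → 'Q' (after the try/except). Output: HQ

Answer: HQ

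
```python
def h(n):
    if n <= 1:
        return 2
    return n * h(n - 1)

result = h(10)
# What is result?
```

h(10) = 10 * 9 * 8 * 7 * 6 * 5 * 4 * 3 * 2 * 2 = 7257600

Answer: 7257600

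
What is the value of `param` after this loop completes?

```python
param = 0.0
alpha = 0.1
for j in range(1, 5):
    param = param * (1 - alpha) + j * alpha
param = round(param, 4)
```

Moving average with lr=0.1
`param` takes the values: 0.0 → 0.1 → 0.29 → 0.561 → 0.9049

Answer: 0.9049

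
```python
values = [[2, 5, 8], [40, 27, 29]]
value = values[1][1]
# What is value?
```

Trace:
`values = [[2, 5, 8], [40, 27, 29]]` → values = [[2, 5, 8], [40, 27, 29]]
`value = values[1][1]` → value = 27
So value = 27

Answer: 27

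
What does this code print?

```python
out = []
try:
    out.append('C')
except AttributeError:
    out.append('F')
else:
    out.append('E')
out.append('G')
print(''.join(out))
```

Execution trace: 'C' (try body, no exception) → 'E' (else) → 'G' (after the try/except). Output: CEG

Answer: CEG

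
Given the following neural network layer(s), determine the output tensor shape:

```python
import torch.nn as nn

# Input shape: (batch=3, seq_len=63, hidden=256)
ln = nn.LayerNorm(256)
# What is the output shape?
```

Input: (3, 63, 256) -> Output: (3, 63, 256)

Answer: (3, 63, 256)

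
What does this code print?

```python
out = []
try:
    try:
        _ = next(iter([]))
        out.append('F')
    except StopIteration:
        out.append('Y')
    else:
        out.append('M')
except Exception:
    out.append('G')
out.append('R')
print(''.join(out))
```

Execution trace: 'Y' (inner except StopIteration) → 'R' (after the try/except). Output: YR

Answer: YR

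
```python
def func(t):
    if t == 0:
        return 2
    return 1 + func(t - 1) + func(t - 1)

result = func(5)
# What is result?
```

func(t) = 1 + 2·func(t-1), func(0)=2. Closed form: (2+1)·2^5 - 1 = 95.

Answer: 95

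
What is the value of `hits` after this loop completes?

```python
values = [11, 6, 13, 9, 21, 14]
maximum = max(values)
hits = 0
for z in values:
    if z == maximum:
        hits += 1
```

Count of max value 21 in [11, 6, 13, 9, 21, 14]
`hits` takes the values: 0 → 1

Answer: 1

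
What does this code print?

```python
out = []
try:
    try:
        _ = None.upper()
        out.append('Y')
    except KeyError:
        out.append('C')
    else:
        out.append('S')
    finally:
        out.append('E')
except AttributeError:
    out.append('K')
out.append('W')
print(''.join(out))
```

Execution trace: 'E' (finally) → 'K' (outer except AttributeError) → 'W' (after the try/except). Output: EKW

Answer: EKW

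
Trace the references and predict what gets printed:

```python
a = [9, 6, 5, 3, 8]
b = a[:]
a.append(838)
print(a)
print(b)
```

Key concept: slice [:] creates copy.
Step by step:
`a = [9, 6, 5, 3, 8]` → a = [9, 6, 5, 3, 8]
`b = a[:]` → b = [9, 6, 5, 3, 8]
`a.append(838)` → a = [9, 6, 5, 3, 8, 838]
`print(a)` → prints [9, 6, 5, 3, 8, 838]
`print(b)` → prints [9, 6, 5, 3, 8]

Answer:
[9, 6, 5, 3, 8, 838]
[9, 6, 5, 3, 8]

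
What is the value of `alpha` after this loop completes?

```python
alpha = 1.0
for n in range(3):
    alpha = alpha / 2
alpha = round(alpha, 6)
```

Halving LR 3 times: 1 / 2^3
`alpha` takes the values: 1.0 → 0.5 → 0.25 → 0.125

Answer: 0.125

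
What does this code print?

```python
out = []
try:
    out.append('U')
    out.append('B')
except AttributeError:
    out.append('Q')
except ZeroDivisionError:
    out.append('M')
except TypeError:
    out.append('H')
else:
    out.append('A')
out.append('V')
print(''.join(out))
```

Execution trace: 'U' (try body) → 'B' (try body, no exception) → 'A' (else) → 'V' (after the try/except). Output: UBAV

Answer: UBAV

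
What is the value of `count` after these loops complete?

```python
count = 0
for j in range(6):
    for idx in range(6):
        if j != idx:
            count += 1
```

6² - 6 (exclude diagonal)
`count` takes the values: 0 → 1 → 2 → 3 → 4 → 5 → 6 → 7 → 8 → 9 → 10 → 11 → 12 → 13 → 14 → 15 → 16 → 17 → 18 → 19 → 20 → 21 → 22 → 23 → 24 → 25 → 26 → 27 → 28 → 29 → 30

Answer: 30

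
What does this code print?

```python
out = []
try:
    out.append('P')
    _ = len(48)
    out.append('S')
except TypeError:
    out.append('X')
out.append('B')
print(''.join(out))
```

Execution trace: 'P' (try body) → 'X' (except TypeError) → 'B' (after the try/except). Output: PXB

Answer: PXB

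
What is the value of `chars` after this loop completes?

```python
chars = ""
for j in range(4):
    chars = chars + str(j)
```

Concatenate digits 0 to 3
`chars` takes the values: "" → "0" → "01" → "012" → "0123"

Answer: "0123"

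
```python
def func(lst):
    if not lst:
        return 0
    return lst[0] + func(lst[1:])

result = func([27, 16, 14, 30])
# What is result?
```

27 + 16 + 14 + 30 + 0 = 87

Answer: 87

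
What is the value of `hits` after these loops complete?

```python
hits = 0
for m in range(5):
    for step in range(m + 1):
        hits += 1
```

Triangle: 1 + 2 + ... + 5
`hits` takes the values: 0 → 1 → 2 → 3 → 4 → 5 → 6 → 7 → 8 → 9 → 10 → 11 → 12 → 13 → 14 → 15

Answer: 15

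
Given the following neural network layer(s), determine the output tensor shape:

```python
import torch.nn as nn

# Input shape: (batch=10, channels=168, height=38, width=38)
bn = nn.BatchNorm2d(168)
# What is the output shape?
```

Input: (10, 168, 38, 38) -> Output: (10, 168, 38, 38)

Answer: (10, 168, 38, 38)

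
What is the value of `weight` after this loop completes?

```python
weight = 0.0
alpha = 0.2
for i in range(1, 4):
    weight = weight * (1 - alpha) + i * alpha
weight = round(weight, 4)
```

Moving average with lr=0.2
`weight` takes the values: 0.0 → 0.2 → 0.56 → 1.048

Answer: 1.048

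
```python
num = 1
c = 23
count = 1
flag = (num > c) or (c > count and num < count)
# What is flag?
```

Trace:
`num = 1` → num = 1
`c = 23` → c = 23
`count = 1` → count = 1
`flag = (num > c) or (c > count and num < count)` → flag = False
So flag = False

Answer: False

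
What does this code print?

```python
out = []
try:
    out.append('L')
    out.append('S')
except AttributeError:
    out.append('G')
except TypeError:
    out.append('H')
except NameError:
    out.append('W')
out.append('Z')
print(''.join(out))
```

Execution trace: 'L' (try body) → 'S' (try body, no exception) → 'Z' (after the try/except). Output: LSZ

Answer: LSZ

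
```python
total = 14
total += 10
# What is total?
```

Trace:
`total = 14` → total = 14
`total += 10` → total = 24
So total = 24

Answer: 24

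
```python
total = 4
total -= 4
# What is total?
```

Trace:
`total = 4` → total = 4
`total -= 4` → total = 0
So total = 0

Answer: 0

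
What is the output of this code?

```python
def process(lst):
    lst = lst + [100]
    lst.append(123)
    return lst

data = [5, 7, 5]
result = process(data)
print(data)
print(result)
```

Key concept: rebinding parameter vs mutation.
Step by step:
`data = [5, 7, 5]` → data = [5, 7, 5]
`result = process(data)` → result = [5, 7, 5, 100, 123]
`print(data)` → prints [5, 7, 5]
`print(result)` → prints [5, 7, 5, 100, 123]

Answer:
[5, 7, 5]
[5, 7, 5, 100, 123]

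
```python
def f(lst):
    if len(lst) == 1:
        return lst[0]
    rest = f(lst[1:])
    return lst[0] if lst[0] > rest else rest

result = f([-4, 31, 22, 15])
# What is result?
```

Recursive max over [-4, 31, 22, 15] = 31

Answer: 31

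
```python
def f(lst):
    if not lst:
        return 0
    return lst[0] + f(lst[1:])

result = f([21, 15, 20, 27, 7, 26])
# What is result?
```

21 + 15 + 20 + 27 + 7 + 26 + 0 = 116

Answer: 116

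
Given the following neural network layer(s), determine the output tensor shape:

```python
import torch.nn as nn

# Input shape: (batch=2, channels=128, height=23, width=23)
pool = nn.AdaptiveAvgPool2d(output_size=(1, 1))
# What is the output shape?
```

Input: (2, 128, 23, 23) -> Output: (2, 128, 1, 1)

Answer: (2, 128, 1, 1)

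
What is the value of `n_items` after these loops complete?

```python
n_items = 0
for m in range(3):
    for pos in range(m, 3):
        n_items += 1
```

Upper triangle: 3 + 2 + ... + 1
`n_items` takes the values: 0 → 1 → 2 → 3 → 4 → 5 → 6

Answer: 6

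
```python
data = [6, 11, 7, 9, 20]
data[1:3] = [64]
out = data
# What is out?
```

Trace:
`data = [6, 11, 7, 9, 20]` → data = [6, 11, 7, 9, 20]
`data[1:3] = [64]` → data = [6, 64, 9, 20]
`out = data` → out = [6, 64, 9, 20]
So out = [6, 64, 9, 20]

Answer: [6, 64, 9, 20]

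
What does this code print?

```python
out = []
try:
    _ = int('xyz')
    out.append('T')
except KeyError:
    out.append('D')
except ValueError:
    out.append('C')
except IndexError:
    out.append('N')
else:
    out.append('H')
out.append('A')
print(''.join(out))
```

Execution trace: 'C' (except ValueError) → 'A' (after the try/except). Output: CA

Answer: CA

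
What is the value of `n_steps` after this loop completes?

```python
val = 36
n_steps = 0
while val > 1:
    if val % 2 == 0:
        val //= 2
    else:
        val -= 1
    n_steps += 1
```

Steps to reduce 36 to 1
`n_steps` takes the values: 0 → 1 → 2 → 3 → 4 → 5 → 6

Answer: 6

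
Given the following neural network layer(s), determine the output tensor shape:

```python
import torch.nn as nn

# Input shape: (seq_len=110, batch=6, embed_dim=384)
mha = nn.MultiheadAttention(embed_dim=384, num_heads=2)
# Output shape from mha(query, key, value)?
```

Input: (110, 6, 384) -> Output: (110, 6, 384)

Answer: (110, 6, 384)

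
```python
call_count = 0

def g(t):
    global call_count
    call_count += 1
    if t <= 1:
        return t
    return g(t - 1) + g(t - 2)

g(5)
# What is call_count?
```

Calls(t) = 1 + Calls(t-1) + Calls(t-2); Calls(0)=Calls(1)=1. For t=5 this gives 15.

Answer: 15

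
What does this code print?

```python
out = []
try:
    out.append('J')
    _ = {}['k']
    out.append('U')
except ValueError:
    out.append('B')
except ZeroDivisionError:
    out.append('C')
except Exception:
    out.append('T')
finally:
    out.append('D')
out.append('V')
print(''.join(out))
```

Execution trace: 'J' (try body) → 'T' (except Exception) → 'D' (finally) → 'V' (after the try/except). Output: JTDV

Answer: JTDV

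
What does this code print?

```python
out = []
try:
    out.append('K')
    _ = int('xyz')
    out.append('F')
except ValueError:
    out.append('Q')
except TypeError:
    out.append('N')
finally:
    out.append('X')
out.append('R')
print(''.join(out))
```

Execution trace: 'K' (try body) → 'Q' (except ValueError) → 'X' (finally) → 'R' (after the try/except). Output: KQXR

Answer: KQXR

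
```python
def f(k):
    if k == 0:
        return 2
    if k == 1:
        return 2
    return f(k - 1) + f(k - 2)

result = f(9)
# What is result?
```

Build up from base cases: f(0)=2, f(1)=2, f(2)=4, f(3)=6, f(4)=10, f(5)=16, f(6)=26, ..., f(9)=110

Answer: 110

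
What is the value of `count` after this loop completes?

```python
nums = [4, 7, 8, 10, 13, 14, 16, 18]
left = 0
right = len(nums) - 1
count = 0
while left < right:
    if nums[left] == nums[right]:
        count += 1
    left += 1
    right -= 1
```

Count matching pairs from ends
`count` takes the values: 0

Answer: 0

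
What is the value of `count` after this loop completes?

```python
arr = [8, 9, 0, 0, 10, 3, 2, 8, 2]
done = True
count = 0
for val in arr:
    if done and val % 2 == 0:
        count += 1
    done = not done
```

Count even values at even positions
`count` takes the values: 0 → 1 → 2 → 3 → 4 → 5

Answer: 5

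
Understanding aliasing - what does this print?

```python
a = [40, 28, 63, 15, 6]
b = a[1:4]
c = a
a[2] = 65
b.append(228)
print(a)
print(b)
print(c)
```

Key concept: slice vs alias.
Step by step:
`a = [40, 28, 63, 15, 6]` → a = [40, 28, 63, 15, 6]
`b = a[1:4]` → b = [28, 63, 15]
`c = a` → c = [40, 28, 63, 15, 6] (same object as a)
`a[2] = 65` → a = [40, 28, 65, 15, 6] (same object as c); c = [40, 28, 65, 15, 6] (same object as a)
`b.append(228)` → b = [28, 63, 15, 228]
`print(a)` → prints [40, 28, 65, 15, 6]
`print(b)` → prints [28, 63, 15, 228]
`print(c)` → prints [40, 28, 65, 15, 6]

Answer:
[40, 28, 65, 15, 6]
[28, 63, 15, 228]
[40, 28, 65, 15, 6]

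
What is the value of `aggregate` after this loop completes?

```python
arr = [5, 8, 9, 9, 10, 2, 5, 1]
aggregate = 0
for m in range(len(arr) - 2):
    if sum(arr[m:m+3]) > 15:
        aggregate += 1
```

Count windows with sum > 15
`aggregate` takes the values: 0 → 1 → 2 → 3 → 4 → 5

Answer: 5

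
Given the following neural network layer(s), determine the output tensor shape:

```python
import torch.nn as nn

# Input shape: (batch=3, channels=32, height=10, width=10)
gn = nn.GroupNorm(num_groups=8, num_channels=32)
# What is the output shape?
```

Input: (3, 32, 10, 10) -> Output: (3, 32, 10, 10)

Answer: (3, 32, 10, 10)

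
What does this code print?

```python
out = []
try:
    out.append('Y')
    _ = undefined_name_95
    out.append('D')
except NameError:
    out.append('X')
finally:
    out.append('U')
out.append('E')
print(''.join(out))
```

Execution trace: 'Y' (try body) → 'X' (except NameError) → 'U' (finally) → 'E' (after the try/except). Output: YXUE

Answer: YXUE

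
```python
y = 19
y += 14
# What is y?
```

Trace:
`y = 19` → y = 19
`y += 14` → y = 33
So y = 33

Answer: 33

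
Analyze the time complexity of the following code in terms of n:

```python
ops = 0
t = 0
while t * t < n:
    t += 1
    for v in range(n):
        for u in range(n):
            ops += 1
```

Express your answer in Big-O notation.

Each loop level contributes: √n × n × n. Multiplying the contributions gives O(n^2√n).

Answer: O(n^2√n)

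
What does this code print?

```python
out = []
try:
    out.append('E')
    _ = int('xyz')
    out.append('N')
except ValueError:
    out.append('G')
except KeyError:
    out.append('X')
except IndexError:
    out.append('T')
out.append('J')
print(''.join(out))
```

Execution trace: 'E' (try body) → 'G' (except ValueError) → 'J' (after the try/except). Output: EGJ

Answer: EGJ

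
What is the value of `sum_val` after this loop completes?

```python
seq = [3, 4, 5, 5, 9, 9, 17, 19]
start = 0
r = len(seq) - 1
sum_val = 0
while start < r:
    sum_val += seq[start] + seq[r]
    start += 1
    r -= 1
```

Sum of pairs from ends
`sum_val` takes the values: 0 → 22 → 43 → 57 → 71

Answer: 71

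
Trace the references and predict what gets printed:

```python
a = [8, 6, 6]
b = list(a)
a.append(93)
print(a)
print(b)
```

Key concept: list() constructor creates copy.
Step by step:
`a = [8, 6, 6]` → a = [8, 6, 6]
`b = list(a)` → b = [8, 6, 6]
`a.append(93)` → a = [8, 6, 6, 93]
`print(a)` → prints [8, 6, 6, 93]
`print(b)` → prints [8, 6, 6]

Answer:
[8, 6, 6, 93]
[8, 6, 6]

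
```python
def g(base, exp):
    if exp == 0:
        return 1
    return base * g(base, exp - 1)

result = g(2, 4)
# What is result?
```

g(2, 4) = 2 * 2 * 2 * 2 = 16

Answer: 16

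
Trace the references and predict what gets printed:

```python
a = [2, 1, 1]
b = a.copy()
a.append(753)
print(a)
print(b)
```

Key concept: list.copy() creates independent copy.
Step by step:
`a = [2, 1, 1]` → a = [2, 1, 1]
`b = a.copy()` → b = [2, 1, 1]
`a.append(753)` → a = [2, 1, 1, 753]
`print(a)` → prints [2, 1, 1, 753]
`print(b)` → prints [2, 1, 1]

Answer:
[2, 1, 1, 753]
[2, 1, 1]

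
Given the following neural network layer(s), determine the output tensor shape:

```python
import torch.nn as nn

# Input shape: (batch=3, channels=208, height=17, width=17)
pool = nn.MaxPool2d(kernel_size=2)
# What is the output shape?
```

Input: (3, 208, 17, 17) -> Output: (3, 208, 8, 8)

Answer: (3, 208, 8, 8)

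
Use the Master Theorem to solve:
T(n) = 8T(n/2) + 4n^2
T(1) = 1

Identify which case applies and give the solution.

a=8, b=2, f(n)=4n^2. log_2(8) = 3. Since c=2 < 3, Case 1 applies: T(n) = Θ(n^log_b(a)) = O(n^3).

Answer: O(n^3) - Case 1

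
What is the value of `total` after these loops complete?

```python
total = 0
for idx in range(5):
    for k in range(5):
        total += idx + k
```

Sum of all idx+k for idx,k in 5x5
`total` takes the values: 0 → 1 → 3 → 6 → 10 → 11 → 13 → 16 → 20 → 25 → 27 → 30 → 34 → 39 → 45 → 48 → 52 → 57 → 63 → 70 → 74 → 79 → 85 → 92 → 100

Answer: 100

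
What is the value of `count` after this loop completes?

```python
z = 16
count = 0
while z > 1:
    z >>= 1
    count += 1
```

Count right shifts until 1
`count` takes the values: 0 → 1 → 2 → 3 → 4

Answer: 4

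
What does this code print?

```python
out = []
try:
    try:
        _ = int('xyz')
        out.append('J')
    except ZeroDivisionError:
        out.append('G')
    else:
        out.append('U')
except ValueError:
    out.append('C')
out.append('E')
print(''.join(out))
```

Execution trace: 'C' (outer except ValueError) → 'E' (after the try/except). Output: CE

Answer: CE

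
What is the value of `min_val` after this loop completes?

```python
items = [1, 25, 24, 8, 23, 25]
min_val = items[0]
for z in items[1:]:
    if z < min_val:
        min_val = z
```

Minimum of [1, 25, 24, 8, 23, 25]
`min_val` takes the values: 1

Answer: 1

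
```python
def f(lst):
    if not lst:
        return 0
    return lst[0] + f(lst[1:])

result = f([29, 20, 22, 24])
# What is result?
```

29 + 20 + 22 + 24 + 0 = 95

Answer: 95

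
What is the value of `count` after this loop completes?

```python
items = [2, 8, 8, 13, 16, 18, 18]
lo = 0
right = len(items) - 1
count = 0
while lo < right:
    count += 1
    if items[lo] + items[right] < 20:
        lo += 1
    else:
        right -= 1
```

Steps to find pair summing to 20
`count` takes the values: 0 → 1 → 2 → 3 → 4 → 5 → 6

Answer: 6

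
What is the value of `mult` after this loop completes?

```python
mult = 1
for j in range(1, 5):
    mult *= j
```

4! = 24
`mult` takes the values: 1 → 2 → 6 → 24

Answer: 24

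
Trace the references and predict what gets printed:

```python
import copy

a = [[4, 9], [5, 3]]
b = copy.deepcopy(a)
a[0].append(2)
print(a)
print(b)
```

Key concept: deep copy is fully independent.
Step by step:
`a = [[4, 9], [5, 3]]` → a = [[4, 9], [5, 3]]
`b = copy.deepcopy(a)` → b = [[4, 9], [5, 3]]
`a[0].append(2)` → a = [[4, 9, 2], [5, 3]]
`print(a)` → prints [[4, 9, 2], [5, 3]]
`print(b)` → prints [[4, 9], [5, 3]]

Answer:
[[4, 9, 2], [5, 3]]
[[4, 9], [5, 3]]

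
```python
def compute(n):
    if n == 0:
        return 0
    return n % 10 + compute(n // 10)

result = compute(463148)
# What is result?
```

Sum of digits of 463148: 8 + 4 + 1 + 3 + 6 + 4 = 26

Answer: 26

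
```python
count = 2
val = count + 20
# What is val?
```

Trace:
`count = 2` → count = 2
`val = count + 20` → val = 22
So val = 22

Answer: 22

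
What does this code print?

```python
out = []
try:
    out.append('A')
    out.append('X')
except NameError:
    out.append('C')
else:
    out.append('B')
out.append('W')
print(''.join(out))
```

Execution trace: 'A' (try body) → 'X' (try body, no exception) → 'B' (else) → 'W' (after the try/except). Output: AXBW

Answer: AXBW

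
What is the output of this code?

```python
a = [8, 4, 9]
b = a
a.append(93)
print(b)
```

Key concept: basic list aliasing.
Step by step:
`a = [8, 4, 9]` → a = [8, 4, 9]
`b = a` → b = [8, 4, 9] (same object as a)
`a.append(93)` → a = [8, 4, 9, 93] (same object as b); b = [8, 4, 9, 93] (same object as a)
`print(b)` → prints [8, 4, 9, 93]

Answer: [8, 4, 9, 93]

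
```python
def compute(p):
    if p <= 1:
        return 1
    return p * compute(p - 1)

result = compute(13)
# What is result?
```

compute(13) = 13 * 12 * 11 * 10 * 9 * 8 * 7 * 6 * 5 * 4 * 3 * 2 * 1 = 6227020800

Answer: 6227020800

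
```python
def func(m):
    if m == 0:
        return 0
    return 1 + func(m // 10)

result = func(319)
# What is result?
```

Count of digits of 319: 3

Answer: 3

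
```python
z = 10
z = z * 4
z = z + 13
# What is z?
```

Trace:
`z = 10` → z = 10
`z = z * 4` → z = 40
`z = z + 13` → z = 53
So z = 53

Answer: 53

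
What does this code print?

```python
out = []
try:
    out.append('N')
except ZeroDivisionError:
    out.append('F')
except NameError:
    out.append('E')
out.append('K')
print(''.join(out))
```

Execution trace: 'N' (try body, no exception) → 'K' (after the try/except). Output: NK

Answer: NK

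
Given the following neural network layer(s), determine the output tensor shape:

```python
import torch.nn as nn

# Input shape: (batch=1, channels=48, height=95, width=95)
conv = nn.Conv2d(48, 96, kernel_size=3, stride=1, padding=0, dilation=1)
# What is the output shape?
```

Input: (1, 48, 95, 95) -> Output: (1, 96, 93, 93)

Answer: (1, 96, 93, 93)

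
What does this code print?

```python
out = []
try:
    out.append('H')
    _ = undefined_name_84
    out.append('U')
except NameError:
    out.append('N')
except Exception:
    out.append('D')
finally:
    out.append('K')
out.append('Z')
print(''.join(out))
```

Execution trace: 'H' (try body) → 'N' (except NameError) → 'K' (finally) → 'Z' (after the try/except). Output: HNKZ

Answer: HNKZ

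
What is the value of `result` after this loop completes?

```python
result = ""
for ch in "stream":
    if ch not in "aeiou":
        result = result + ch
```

Remove vowels from 'stream'
`result` takes the values: "" → "s" → "st" → "str" → "strm"

Answer: "strm"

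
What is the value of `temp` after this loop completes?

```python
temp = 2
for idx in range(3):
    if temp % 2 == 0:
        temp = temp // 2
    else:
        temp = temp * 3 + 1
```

Collatz-style transformation from 2
`temp` takes the values: 2 → 1 → 4 → 2

Answer: 2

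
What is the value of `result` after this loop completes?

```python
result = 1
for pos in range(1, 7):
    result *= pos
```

6! = 720
`result` takes the values: 1 → 2 → 6 → 24 → 120 → 720

Answer: 720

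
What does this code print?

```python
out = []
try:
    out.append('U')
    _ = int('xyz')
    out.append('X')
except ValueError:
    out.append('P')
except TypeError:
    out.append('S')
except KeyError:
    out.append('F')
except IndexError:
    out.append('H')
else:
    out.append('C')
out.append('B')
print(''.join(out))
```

Execution trace: 'U' (try body) → 'P' (except ValueError) → 'B' (after the try/except). Output: UPB

Answer: UPB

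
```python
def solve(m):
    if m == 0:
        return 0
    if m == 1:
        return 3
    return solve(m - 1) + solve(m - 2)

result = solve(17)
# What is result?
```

Build up from base cases: solve(0)=0, solve(1)=3, solve(2)=3, solve(3)=6, solve(4)=9, solve(5)=15, solve(6)=24, ..., solve(17)=4791

Answer: 4791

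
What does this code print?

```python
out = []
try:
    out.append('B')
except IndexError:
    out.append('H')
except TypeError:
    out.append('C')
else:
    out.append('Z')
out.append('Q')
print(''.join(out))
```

Execution trace: 'B' (try body, no exception) → 'Z' (else) → 'Q' (after the try/except). Output: BZQ

Answer: BZQ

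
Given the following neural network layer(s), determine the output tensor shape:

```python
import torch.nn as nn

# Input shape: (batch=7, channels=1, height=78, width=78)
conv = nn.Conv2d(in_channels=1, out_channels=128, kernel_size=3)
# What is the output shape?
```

Input: (7, 1, 78, 78) -> Output: (7, 128, 76, 76)

Answer: (7, 128, 76, 76)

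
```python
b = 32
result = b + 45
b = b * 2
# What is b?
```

Trace:
`b = 32` → b = 32
`result = b + 45` → result = 77
`b = b * 2` → b = 64
So b = 64

Answer: 64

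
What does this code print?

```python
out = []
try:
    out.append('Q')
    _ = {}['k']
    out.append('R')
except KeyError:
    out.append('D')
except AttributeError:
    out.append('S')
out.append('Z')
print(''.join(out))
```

Execution trace: 'Q' (try body) → 'D' (except KeyError) → 'Z' (after the try/except). Output: QDZ

Answer: QDZ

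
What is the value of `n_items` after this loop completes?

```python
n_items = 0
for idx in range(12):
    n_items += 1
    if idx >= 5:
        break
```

Loop breaks when idx reaches 5, n_items is 6
`n_items` takes the values: 0 → 1 → 2 → 3 → 4 → 5 → 6

Answer: 6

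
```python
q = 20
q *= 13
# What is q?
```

Trace:
`q = 20` → q = 20
`q *= 13` → q = 260
So q = 260

Answer: 260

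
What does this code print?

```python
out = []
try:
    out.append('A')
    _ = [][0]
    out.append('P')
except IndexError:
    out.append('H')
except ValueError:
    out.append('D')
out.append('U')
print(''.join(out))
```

Execution trace: 'A' (try body) → 'H' (except IndexError) → 'U' (after the try/except). Output: AHU

Answer: AHU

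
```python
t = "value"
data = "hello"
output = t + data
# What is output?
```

Trace:
`t = "value"` → t = 'value'
`data = "hello"` → data = 'hello'
`output = t + data` → output = 'valuehello'
So output = 'valuehello'

Answer: 'valuehello'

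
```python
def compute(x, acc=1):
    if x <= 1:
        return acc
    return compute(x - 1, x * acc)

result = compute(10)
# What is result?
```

Accumulator trace (n, acc): (10, 1) -> (9, 10) -> (8, 90) -> (7, 720) -> (6, 5040) -> (5, 30240) -> (4, 151200) -> (3, 604800) -> (2, 1814400) -> (1, 3628800) -> return 3628800

Answer: 3628800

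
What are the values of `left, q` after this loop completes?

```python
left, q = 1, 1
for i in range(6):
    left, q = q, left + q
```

Fibonacci: after 6 iterations
`left, q` takes the values: (1, 1) → (1, 2) → (2, 3) → (3, 5) → (5, 8) → (8, 13) → (13, 21)

Answer: 13, 21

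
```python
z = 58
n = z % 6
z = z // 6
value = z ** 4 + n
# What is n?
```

Trace:
`z = 58` → z = 58
`n = z % 6` → n = 4
`z = z // 6` → z = 9
`value = z ** 4 + n` → value = 6565
So n = 4

Answer: 4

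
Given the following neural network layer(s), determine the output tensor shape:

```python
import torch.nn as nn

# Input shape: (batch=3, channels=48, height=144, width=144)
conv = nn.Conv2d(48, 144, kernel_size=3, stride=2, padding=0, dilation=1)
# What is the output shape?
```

Input: (3, 48, 144, 144) -> Output: (3, 144, 71, 71)

Answer: (3, 144, 71, 71)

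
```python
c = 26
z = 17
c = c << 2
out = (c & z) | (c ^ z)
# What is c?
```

Trace:
`c = 26` → c = 26
`z = 17` → z = 17
`c = c << 2` → c = 104
`out = (c & z) | (c ^ z)` → out = 121
So c = 104

Answer: 104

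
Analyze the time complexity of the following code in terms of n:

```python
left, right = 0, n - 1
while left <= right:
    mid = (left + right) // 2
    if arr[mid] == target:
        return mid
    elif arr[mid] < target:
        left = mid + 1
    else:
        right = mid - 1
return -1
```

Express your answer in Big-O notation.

This is Binary search in a sorted array. Time complexity: O(log n).

Answer: O(log n)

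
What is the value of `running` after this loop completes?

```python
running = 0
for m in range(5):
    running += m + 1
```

Start at 0, add 1 to 5 = 15
`running` takes the values: 0 → 1 → 3 → 6 → 10 → 15

Answer: 15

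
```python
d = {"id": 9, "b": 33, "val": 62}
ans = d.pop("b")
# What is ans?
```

Trace:
`d = {"id": 9, "b": 33, "val": 62}` → d = {'id': 9, 'b': 33, 'val': 62}
`ans = d.pop("b")` → d = {'id': 9, 'val': 62}; ans = 33
So ans = 33

Answer: 33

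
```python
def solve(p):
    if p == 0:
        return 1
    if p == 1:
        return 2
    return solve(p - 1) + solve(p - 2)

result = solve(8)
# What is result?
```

Build up from base cases: solve(0)=1, solve(1)=2, solve(2)=3, solve(3)=5, solve(4)=8, solve(5)=13, solve(6)=21, ..., solve(8)=55

Answer: 55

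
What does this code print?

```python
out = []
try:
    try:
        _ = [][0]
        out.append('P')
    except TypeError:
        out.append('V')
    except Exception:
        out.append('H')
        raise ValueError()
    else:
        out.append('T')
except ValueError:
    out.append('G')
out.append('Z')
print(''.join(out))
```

Execution trace: 'H' (inner except Exception) → 'G' (outer except ValueError) → 'Z' (after the try/except). Output: HGZ

Answer: HGZ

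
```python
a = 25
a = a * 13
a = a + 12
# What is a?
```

Trace:
`a = 25` → a = 25
`a = a * 13` → a = 325
`a = a + 12` → a = 337
So a = 337

Answer: 337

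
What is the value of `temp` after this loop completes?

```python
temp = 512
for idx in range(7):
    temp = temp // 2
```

Halve 7 times: 512 // 2^7 = 4
`temp` takes the values: 512 → 256 → 128 → 64 → 32 → 16 → 8 → 4

Answer: 4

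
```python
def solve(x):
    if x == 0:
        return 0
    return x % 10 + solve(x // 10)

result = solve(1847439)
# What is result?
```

Sum of digits of 1847439: 9 + 3 + 4 + 7 + 4 + 8 + 1 = 36

Answer: 36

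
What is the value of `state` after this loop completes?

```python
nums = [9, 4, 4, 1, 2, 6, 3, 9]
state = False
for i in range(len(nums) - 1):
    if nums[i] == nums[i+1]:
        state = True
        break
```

Check consecutive duplicates in [9, 4, 4, 1, 2, 6, 3, 9]
`state` takes the values: False → True

Answer: True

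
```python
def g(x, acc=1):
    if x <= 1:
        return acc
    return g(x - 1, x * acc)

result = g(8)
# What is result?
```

Accumulator trace (n, acc): (8, 1) -> (7, 8) -> (6, 56) -> (5, 336) -> (4, 1680) -> (3, 6720) -> (2, 20160) -> (1, 40320) -> return 40320

Answer: 40320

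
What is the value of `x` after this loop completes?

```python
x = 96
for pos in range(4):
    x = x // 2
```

Halve 4 times: 96 // 2^4 = 6
`x` takes the values: 96 → 48 → 24 → 12 → 6

Answer: 6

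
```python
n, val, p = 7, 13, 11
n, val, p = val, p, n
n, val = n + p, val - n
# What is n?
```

Trace:
`n, val, p = 7, 13, 11` → n = 7; val = 13; p = 11
`n, val, p = val, p, n` → n = 13; val = 11; p = 7
`n, val = n + p, val - n` → n = 20; val = -2
So n = 20

Answer: 20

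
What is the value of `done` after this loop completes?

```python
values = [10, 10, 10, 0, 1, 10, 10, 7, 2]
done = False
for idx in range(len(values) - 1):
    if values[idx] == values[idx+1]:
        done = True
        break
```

Check consecutive duplicates in [10, 10, 10, 0, 1, 10, 10, 7, 2]
`done` takes the values: False → True

Answer: True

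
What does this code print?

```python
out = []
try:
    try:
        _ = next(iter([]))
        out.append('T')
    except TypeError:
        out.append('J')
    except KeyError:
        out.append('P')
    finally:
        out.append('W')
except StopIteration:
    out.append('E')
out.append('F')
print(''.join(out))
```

Execution trace: 'W' (finally) → 'E' (outer except StopIteration) → 'F' (after the try/except). Output: WEF

Answer: WEF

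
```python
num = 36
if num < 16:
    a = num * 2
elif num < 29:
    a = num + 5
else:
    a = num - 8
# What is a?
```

Trace:
`num = 36` → num = 36
`if num < 16: ...` → num < 16 is False, num < 29 is False, take else branch → a = 28
So a = 28

Answer: 28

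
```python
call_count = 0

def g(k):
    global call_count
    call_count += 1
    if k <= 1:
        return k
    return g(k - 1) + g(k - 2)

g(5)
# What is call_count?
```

Calls(k) = 1 + Calls(k-1) + Calls(k-2); Calls(0)=Calls(1)=1. For k=5 this gives 15.

Answer: 15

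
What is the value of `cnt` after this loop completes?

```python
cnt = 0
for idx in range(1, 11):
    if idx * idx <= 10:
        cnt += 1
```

Count numbers where idx² ≤ 10
`cnt` takes the values: 0 → 1 → 2 → 3

Answer: 3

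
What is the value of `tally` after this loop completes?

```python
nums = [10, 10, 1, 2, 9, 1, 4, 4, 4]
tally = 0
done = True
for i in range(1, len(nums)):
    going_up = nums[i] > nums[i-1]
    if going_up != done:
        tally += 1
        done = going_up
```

Count direction changes in [10, 10, 1, 2, 9, 1, 4, 4, 4]
`tally` takes the values: 0 → 1 → 2 → 3 → 4 → 5

Answer: 5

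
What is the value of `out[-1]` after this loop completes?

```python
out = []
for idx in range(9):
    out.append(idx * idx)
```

Last element of squares 0 to 8
`out` takes the values: [] → [0] → [0, 1] → [0, 1, 4] → [0, 1, 4, 9] → [0, 1, 4, 9, 16] → [0, 1, 4, 9, 16, 25] → [0, 1, 4, 9, 16, 25, 36] → [0, 1, 4, 9, 16, 25, 36, 49] → [0, 1, 4, 9, 16, 25, 36, 49, 64]
So `out[-1]` = 64

Answer: 64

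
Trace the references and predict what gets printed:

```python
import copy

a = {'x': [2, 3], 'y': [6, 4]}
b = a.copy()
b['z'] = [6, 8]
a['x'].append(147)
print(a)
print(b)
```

Key concept: shallow copy of dict with mutable values.
Step by step:
`a = {'x': [2, 3], 'y': [6, 4]}` → a = {'x': [2, 3], 'y': [6, 4]}
`b = a.copy()` → b = {'x': [2, 3], 'y': [6, 4]}
`b['z'] = [6, 8]` → b = {'x': [2, 3], 'y': [6, 4], 'z': [6, 8]}
`a['x'].append(147)` → a = {'x': [2, 3, 147], 'y': [6, 4]}; b = {'x': [2, 3, 147], 'y': [6, 4], 'z': [6, 8]}
`print(a)` → prints {'x': [2, 3, 147], 'y': [6, 4]}
`print(b)` → prints {'x': [2, 3, 147], 'y': [6, 4], 'z': [6, 8]}

Answer:
{'x': [2, 3, 147], 'y': [6, 4]}
{'x': [2, 3, 147], 'y': [6, 4], 'z': [6, 8]}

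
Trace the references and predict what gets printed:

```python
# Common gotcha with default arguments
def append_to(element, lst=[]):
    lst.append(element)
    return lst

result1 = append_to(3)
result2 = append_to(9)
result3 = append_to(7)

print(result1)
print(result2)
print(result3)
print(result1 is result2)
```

Key concept: mutable default argument gotcha.
Step by step:
`result1 = append_to(3)` → result1 = [3]
`result2 = append_to(9)` → result1 = [3, 9] (same object as result2); result2 = [3, 9] (same object as result1)
`result3 = append_to(7)` → result1 = [3, 9, 7] (same object as result2, result3); result2 = [3, 9, 7] (same object as result1, result3); result3 = [3, 9, 7] (same object as result1, result2)
`print(result1)` → prints [3, 9, 7]
`print(result2)` → prints [3, 9, 7]
`print(result3)` → prints [3, 9, 7]
`print(result1 is result2)` → prints True

Answer:
[3, 9, 7]
[3, 9, 7]
[3, 9, 7]
True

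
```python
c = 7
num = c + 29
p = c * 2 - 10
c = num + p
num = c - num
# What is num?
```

Trace:
`c = 7` → c = 7
`num = c + 29` → num = 36
`p = c * 2 - 10` → p = 4
`c = num + p` → c = 40
`num = c - num` → num = 4
So num = 4

Answer: 4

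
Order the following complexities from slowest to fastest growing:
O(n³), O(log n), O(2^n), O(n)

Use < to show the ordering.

Ordered by growth rate: O(log n) < O(n) < O(n³) < O(2^n)

Answer: O(log n) < O(n) < O(n³) < O(2^n)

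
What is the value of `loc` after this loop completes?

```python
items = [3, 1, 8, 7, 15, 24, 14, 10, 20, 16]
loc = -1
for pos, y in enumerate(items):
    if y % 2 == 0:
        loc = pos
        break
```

First even number index in [3, 1, 8, 7, 15, 24, 14, 10, 20, 16]
`loc` takes the values: -1 → 2

Answer: 2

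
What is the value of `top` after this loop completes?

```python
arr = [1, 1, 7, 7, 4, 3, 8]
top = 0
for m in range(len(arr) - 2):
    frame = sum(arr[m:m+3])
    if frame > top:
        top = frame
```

Max sum of 3-element window in [1, 1, 7, 7, 4, 3, 8]
`top` takes the values: 0 → 9 → 15 → 18

Answer: 18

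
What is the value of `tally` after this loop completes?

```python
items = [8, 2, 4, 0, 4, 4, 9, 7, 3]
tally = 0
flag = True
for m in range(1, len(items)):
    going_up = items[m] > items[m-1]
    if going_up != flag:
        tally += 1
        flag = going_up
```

Count direction changes in [8, 2, 4, 0, 4, 4, 9, 7, 3]
`tally` takes the values: 0 → 1 → 2 → 3 → 4 → 5 → 6 → 7

Answer: 7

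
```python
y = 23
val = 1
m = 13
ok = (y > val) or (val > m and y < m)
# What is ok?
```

Trace:
`y = 23` → y = 23
`val = 1` → val = 1
`m = 13` → m = 13
`ok = (y > val) or (val > m and y < m)` → ok = True
So ok = True

Answer: True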